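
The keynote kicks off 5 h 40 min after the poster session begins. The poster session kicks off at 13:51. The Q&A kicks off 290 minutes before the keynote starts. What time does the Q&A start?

The keynote starts at 13:51 + 340 min = 19:31.
The Q&A starts at 19:31 − 290 min = 14:41.

14:41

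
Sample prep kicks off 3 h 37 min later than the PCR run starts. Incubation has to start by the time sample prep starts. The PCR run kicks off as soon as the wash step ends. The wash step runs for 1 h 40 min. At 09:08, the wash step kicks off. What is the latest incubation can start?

14:25

The wash step ends at 09:08 + 100 min = 10:48.
So the PCR run starts at 10:48.
Sample prep starts at 10:48 + 217 min = 14:25.
Incubation is bounded by sample prep, so the latest it can start is 14:25.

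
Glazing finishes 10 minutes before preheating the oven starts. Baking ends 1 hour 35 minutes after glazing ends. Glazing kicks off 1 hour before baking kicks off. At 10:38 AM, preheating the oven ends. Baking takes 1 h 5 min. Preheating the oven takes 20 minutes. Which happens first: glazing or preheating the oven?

glazing

Preheating the oven starts at 10:38 AM − 20 min = 10:18 AM.
Glazing ends at 10:18 AM − 10 min = 10:08 AM.
Baking ends at 10:08 AM + 95 min = 11:43 AM.
Baking starts at 11:43 AM − 65 min = 10:38 AM.
Glazing starts at 10:38 AM − 60 min = 9:38 AM.
Glazing starts at 9:38 AM and preheating the oven starts at 10:18 AM, so glazing is first.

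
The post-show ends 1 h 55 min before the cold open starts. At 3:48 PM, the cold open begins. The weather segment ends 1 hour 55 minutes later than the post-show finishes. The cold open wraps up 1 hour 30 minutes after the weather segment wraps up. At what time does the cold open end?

5:18 PM

The post-show ends at 3:48 PM − 115 min = 1:53 PM.
The weather segment ends at 1:53 PM + 115 min = 3:48 PM.
The cold open ends at 3:48 PM + 90 min = 5:18 PM.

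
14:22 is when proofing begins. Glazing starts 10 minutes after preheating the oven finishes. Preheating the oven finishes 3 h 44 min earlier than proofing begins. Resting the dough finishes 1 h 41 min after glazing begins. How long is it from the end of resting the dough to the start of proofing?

113 minutes

Preheating the oven ends at 14:22 − 224 min = 10:38.
Glazing starts at 10:38 + 10 min = 10:48.
Resting the dough ends at 10:48 + 101 min = 12:29.
From 12:29 to 14:22 is 113 minutes.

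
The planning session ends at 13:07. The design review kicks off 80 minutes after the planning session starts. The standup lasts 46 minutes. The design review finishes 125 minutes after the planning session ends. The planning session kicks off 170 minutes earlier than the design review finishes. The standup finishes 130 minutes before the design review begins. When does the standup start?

The design review ends at 13:07 + 125 min = 15:12.
The planning session starts at 15:12 − 170 min = 12:22.
The design review starts at 12:22 + 80 min = 13:42.
The standup ends at 13:42 − 130 min = 11:32.
The standup starts at 11:32 − 46 min = 10:46.

10:46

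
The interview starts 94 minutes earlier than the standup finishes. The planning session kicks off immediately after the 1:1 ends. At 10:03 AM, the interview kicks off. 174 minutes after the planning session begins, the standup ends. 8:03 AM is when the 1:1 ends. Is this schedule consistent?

No

The planning session starts at 8:03 AM.
The standup ends at 8:03 AM + 174 min = 10:57 AM.
The interview starts at 10:57 AM − 94 min = 9:23 AM.
But the interview is also said to start at 10:03 AM — a 40-minute conflict.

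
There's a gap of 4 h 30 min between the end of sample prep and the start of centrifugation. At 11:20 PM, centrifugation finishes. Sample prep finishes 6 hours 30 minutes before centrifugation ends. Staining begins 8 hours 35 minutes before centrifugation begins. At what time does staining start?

12:45 PM

Sample prep ends at 11:20 PM − 390 min = 4:50 PM.
Centrifugation starts at 4:50 PM + 270 min = 9:20 PM.
Staining starts at 9:20 PM − 515 min = 12:45 PM.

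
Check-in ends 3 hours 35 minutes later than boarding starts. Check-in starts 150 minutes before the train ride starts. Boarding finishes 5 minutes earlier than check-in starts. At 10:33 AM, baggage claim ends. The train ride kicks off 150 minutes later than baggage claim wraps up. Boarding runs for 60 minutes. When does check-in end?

The train ride starts at 10:33 AM + 150 min = 1:03 PM.
Check-in starts at 1:03 PM − 150 min = 10:33 AM.
Boarding ends at 10:33 AM − 5 min = 10:28 AM.
Boarding starts at 10:28 AM − 60 min = 9:28 AM.
Check-in ends at 9:28 AM + 215 min = 1:03 PM.

1:03 PM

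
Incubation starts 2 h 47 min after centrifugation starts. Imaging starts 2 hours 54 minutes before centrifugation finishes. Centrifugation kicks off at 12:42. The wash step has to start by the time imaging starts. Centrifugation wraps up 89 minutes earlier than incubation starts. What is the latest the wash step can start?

11:06

Incubation starts at 12:42 + 167 min = 15:29.
Centrifugation ends at 15:29 − 89 min = 14:00.
Imaging starts at 14:00 − 174 min = 11:06.
The wash step is bounded by imaging, so the latest it can start is 11:06.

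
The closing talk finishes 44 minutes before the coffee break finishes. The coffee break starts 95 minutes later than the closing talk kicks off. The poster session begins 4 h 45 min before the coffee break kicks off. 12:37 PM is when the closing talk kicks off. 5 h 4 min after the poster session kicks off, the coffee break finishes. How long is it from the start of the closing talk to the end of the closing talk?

1 hour 10 minutes

The coffee break starts at 12:37 PM + 95 min = 2:12 PM.
The poster session starts at 2:12 PM − 285 min = 9:27 AM.
The coffee break ends at 9:27 AM + 304 min = 2:31 PM.
The closing talk ends at 2:31 PM − 44 min = 1:47 PM.
From 12:37 PM to 1:47 PM is 1 hour 10 minutes.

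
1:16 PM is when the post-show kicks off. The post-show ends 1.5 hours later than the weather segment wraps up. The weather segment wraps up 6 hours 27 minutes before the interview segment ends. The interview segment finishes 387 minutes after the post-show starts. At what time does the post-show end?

The interview segment ends at 1:16 PM + 387 min = 7:43 PM.
The weather segment ends at 7:43 PM − 387 min = 1:16 PM.
The post-show ends at 1:16 PM + 90 min = 2:46 PM.

2:46 PM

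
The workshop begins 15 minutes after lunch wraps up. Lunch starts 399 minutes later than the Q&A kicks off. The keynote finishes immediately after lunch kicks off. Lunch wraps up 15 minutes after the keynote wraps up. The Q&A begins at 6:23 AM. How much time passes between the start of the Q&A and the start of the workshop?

7 h 9 min

Lunch starts at 6:23 AM + 399 min = 1:02 PM.
So the keynote ends at 1:02 PM.
Lunch ends at 1:02 PM + 15 min = 1:17 PM.
The workshop starts at 1:17 PM + 15 min = 1:32 PM.
From 6:23 AM to 1:32 PM is 7 h 9 min.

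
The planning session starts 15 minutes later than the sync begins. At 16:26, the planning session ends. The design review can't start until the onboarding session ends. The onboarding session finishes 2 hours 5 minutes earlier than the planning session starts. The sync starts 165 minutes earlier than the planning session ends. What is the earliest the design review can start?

11:51

The sync starts at 16:26 − 165 min = 13:41.
The planning session starts at 13:41 + 15 min = 13:56.
The onboarding session ends at 13:56 − 125 min = 11:51.
The design review is bounded by the onboarding session, so the earliest it can start is 11:51.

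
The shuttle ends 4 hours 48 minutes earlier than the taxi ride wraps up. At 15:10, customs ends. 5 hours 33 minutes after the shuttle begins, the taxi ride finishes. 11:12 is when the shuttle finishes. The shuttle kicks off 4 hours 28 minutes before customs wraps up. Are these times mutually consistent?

No

The shuttle starts at 15:10 − 268 min = 10:42.
The taxi ride ends at 10:42 + 333 min = 16:15.
The shuttle ends at 16:15 − 288 min = 11:27.
But the shuttle is also said to end at 11:12 — a 15-minute conflict.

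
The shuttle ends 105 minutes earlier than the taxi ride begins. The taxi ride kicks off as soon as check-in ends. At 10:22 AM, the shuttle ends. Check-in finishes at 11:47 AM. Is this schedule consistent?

No

The taxi ride starts at 11:47 AM.
The shuttle ends at 11:47 AM − 105 min = 10:02 AM.
But the shuttle is also said to end at 10:22 AM — a 20-minute conflict.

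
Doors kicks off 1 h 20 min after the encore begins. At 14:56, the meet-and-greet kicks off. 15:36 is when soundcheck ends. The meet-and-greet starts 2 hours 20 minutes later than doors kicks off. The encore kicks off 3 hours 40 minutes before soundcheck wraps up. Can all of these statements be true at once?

No

The encore starts at 15:36 − 220 min = 11:56.
Doors starts at 11:56 + 80 min = 13:16.
The meet-and-greet starts at 13:16 + 140 min = 15:36.
But the meet-and-greet is also said to start at 14:56 — a 40-minute conflict.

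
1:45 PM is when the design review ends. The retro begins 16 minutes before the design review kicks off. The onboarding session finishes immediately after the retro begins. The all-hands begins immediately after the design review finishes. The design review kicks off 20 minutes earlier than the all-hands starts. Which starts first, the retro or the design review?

the retro

The all-hands starts at 1:45 PM.
The design review starts at 1:45 PM − 20 min = 1:25 PM.
The retro starts at 1:25 PM − 16 min = 1:09 PM.
The retro starts at 1:09 PM and the design review starts at 1:25 PM, so the retro is first.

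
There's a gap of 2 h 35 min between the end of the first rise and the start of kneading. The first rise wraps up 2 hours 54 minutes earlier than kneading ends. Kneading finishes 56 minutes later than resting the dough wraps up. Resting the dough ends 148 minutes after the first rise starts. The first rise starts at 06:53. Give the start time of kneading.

09:58

Resting the dough ends at 06:53 + 148 min = 09:21.
Kneading ends at 09:21 + 56 min = 10:17.
The first rise ends at 10:17 − 174 min = 07:23.
Kneading starts at 07:23 + 155 min = 09:58.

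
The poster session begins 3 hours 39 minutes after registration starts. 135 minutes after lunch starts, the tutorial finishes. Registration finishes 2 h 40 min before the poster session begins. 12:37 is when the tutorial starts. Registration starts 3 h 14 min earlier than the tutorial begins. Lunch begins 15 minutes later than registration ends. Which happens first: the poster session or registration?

Registration starts at 12:37 − 194 min = 09:23.
The poster session starts at 09:23 + 219 min = 13:02.
The poster session starts at 13:02 and registration starts at 09:23, so registration is first.

registration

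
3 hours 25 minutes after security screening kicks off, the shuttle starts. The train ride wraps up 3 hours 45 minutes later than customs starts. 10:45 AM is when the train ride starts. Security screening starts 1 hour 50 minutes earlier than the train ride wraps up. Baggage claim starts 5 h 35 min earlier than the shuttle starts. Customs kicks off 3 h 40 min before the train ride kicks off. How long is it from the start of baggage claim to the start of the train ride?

235 minutes

Customs starts at 10:45 AM − 220 min = 7:05 AM.
The train ride ends at 7:05 AM + 225 min = 10:50 AM.
Security screening starts at 10:50 AM − 110 min = 9:00 AM.
The shuttle starts at 9:00 AM + 205 min = 12:25 PM.
Baggage claim starts at 12:25 PM − 335 min = 6:50 AM.
From 6:50 AM to 10:45 AM is 235 minutes.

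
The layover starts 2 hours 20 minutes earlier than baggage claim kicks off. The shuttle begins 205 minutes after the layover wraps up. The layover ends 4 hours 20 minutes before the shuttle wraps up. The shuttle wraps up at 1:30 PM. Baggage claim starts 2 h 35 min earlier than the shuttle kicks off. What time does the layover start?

The layover ends at 1:30 PM − 260 min = 9:10 AM.
The shuttle starts at 9:10 AM + 205 min = 12:35 PM.
Baggage claim starts at 12:35 PM − 155 min = 10:00 AM.
The layover starts at 10:00 AM − 140 min = 7:40 AM.

7:40 AM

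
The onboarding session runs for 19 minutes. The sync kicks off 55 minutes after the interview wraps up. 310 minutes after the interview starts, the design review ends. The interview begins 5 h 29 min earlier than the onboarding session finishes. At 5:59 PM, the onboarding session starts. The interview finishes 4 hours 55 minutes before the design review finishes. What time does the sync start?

The onboarding session ends at 5:59 PM + 19 min = 6:18 PM.
The interview starts at 6:18 PM − 329 min = 12:49 PM.
The design review ends at 12:49 PM + 310 min = 5:59 PM.
The interview ends at 5:59 PM − 295 min = 1:04 PM.
The sync starts at 1:04 PM + 55 min = 1:59 PM.

1:59 PM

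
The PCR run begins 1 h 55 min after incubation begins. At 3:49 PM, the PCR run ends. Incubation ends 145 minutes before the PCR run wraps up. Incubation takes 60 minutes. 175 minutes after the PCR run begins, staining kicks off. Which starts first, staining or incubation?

incubation

Incubation ends at 3:49 PM − 145 min = 1:24 PM.
Incubation starts at 1:24 PM − 60 min = 12:24 PM.
The PCR run starts at 12:24 PM + 115 min = 2:19 PM.
Staining starts at 2:19 PM + 175 min = 5:14 PM.
Staining starts at 5:14 PM and incubation starts at 12:24 PM, so incubation is first.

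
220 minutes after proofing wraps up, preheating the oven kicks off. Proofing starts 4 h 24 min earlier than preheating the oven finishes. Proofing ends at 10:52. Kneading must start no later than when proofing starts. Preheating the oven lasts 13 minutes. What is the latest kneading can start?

Preheating the oven starts at 10:52 + 220 min = 14:32.
Preheating the oven ends at 14:32 + 13 min = 14:45.
Proofing starts at 14:45 − 264 min = 10:21.
Kneading is bounded by proofing, so the latest it can start is 10:21.

10:21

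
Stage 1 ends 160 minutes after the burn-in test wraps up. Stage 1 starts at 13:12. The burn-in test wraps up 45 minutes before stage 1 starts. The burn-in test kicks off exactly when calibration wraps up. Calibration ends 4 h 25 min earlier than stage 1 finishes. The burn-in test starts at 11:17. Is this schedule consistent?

The burn-in test ends at 13:12 − 45 min = 12:27.
Stage 1 ends at 12:27 + 160 min = 15:07.
Calibration ends at 15:07 − 265 min = 10:42.
So the burn-in test starts at 10:42.
But the burn-in test is also said to start at 11:17 — a 35-minute conflict.

No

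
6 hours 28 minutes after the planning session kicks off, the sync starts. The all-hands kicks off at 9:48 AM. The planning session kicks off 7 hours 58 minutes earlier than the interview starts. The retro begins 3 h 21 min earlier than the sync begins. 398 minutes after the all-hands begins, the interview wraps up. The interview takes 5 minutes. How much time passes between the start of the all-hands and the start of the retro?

102 minutes

The interview ends at 9:48 AM + 398 min = 4:26 PM.
The interview starts at 4:26 PM − 5 min = 4:21 PM.
The planning session starts at 4:21 PM − 478 min = 8:23 AM.
The sync starts at 8:23 AM + 388 min = 2:51 PM.
The retro starts at 2:51 PM − 201 min = 11:30 AM.
From 9:48 AM to 11:30 AM is 102 minutes.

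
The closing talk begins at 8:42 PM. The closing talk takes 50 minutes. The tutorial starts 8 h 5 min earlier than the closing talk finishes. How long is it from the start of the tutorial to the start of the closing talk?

7 h 15 min

The closing talk ends at 8:42 PM + 50 min = 9:32 PM.
The tutorial starts at 9:32 PM − 485 min = 1:27 PM.
From 1:27 PM to 8:42 PM is 7 h 15 min.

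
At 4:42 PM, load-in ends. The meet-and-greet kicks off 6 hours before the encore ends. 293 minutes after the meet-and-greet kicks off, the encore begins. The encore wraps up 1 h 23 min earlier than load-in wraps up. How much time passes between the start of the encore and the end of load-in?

2.5 hours

The encore ends at 4:42 PM − 83 min = 3:19 PM.
The meet-and-greet starts at 3:19 PM − 360 min = 9:19 AM.
The encore starts at 9:19 AM + 293 min = 2:12 PM.
From 2:12 PM to 4:42 PM is 2.5 hours.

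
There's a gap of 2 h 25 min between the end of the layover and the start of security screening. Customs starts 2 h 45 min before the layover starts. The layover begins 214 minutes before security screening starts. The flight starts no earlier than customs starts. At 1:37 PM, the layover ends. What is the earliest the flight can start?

Security screening starts at 1:37 PM + 145 min = 4:02 PM.
The layover starts at 4:02 PM − 214 min = 12:28 PM.
Customs starts at 12:28 PM − 165 min = 9:43 AM.
The flight is bounded by customs, so the earliest it can start is 9:43 AM.

9:43 AM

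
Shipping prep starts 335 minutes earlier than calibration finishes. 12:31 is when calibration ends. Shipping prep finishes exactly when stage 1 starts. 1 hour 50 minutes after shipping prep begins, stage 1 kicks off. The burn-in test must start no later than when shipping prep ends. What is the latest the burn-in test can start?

Shipping prep starts at 12:31 − 335 min = 06:56.
Stage 1 starts at 06:56 + 110 min = 08:46.
So shipping prep ends at 08:46.
The burn-in test is bounded by shipping prep, so the latest it can start is 08:46.

08:46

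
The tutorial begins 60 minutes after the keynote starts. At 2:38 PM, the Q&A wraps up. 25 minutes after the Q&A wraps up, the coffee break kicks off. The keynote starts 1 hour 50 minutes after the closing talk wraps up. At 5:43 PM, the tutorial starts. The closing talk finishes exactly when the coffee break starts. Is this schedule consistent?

No

The coffee break starts at 2:38 PM + 25 min = 3:03 PM.
So the closing talk ends at 3:03 PM.
The keynote starts at 3:03 PM + 110 min = 4:53 PM.
The tutorial starts at 4:53 PM + 60 min = 5:53 PM.
But the tutorial is also said to start at 5:43 PM — a 10-minute conflict.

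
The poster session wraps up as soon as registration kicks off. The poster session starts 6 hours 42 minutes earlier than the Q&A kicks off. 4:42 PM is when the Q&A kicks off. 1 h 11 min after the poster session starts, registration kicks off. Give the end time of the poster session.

The poster session starts at 4:42 PM − 402 min = 10:00 AM.
Registration starts at 10:00 AM + 71 min = 11:11 AM.
So the poster session ends at 11:11 AM.

11:11 AM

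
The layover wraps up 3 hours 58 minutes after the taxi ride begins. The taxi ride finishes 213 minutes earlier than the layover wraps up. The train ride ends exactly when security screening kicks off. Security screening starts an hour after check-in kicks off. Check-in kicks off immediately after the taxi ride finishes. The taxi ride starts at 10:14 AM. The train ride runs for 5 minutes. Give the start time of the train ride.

The layover ends at 10:14 AM + 238 min = 2:12 PM.
The taxi ride ends at 2:12 PM − 213 min = 10:39 AM.
So check-in starts at 10:39 AM.
Security screening starts at 10:39 AM + 60 min = 11:39 AM.
So the train ride ends at 11:39 AM.
The train ride starts at 11:39 AM − 5 min = 11:34 AM.

11:34 AM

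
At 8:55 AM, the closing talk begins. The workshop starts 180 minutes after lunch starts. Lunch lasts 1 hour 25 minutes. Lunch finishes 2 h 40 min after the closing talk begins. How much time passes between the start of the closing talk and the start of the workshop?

4 hours 15 minutes

Lunch ends at 8:55 AM + 160 min = 11:35 AM.
Lunch starts at 11:35 AM − 85 min = 10:10 AM.
The workshop starts at 10:10 AM + 180 min = 1:10 PM.
From 8:55 AM to 1:10 PM is 4 hours 15 minutes.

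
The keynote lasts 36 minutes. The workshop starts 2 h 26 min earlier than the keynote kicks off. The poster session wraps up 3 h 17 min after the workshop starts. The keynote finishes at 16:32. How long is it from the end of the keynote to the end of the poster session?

The keynote starts at 16:32 − 36 min = 15:56.
The workshop starts at 15:56 − 146 min = 13:30.
The poster session ends at 13:30 + 197 min = 16:47.
From 16:32 to 16:47 is 15 minutes.

15 minutes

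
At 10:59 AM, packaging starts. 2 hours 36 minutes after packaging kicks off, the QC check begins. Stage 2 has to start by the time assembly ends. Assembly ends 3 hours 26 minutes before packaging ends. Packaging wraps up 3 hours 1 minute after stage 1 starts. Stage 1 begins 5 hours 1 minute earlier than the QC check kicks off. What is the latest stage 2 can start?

8:09 AM

The QC check starts at 10:59 AM + 156 min = 1:35 PM.
Stage 1 starts at 1:35 PM − 301 min = 8:34 AM.
Packaging ends at 8:34 AM + 181 min = 11:35 AM.
Assembly ends at 11:35 AM − 206 min = 8:09 AM.
Stage 2 is bounded by assembly, so the latest it can start is 8:09 AM.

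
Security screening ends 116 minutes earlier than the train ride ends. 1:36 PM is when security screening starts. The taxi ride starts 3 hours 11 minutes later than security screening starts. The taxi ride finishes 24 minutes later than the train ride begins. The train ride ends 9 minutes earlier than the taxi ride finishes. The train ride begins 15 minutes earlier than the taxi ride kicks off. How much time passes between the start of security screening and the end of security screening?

1 hour 15 minutes

The taxi ride starts at 1:36 PM + 191 min = 4:47 PM.
The train ride starts at 4:47 PM − 15 min = 4:32 PM.
The taxi ride ends at 4:32 PM + 24 min = 4:56 PM.
The train ride ends at 4:56 PM − 9 min = 4:47 PM.
Security screening ends at 4:47 PM − 116 min = 2:51 PM.
From 1:36 PM to 2:51 PM is 1 hour 15 minutes.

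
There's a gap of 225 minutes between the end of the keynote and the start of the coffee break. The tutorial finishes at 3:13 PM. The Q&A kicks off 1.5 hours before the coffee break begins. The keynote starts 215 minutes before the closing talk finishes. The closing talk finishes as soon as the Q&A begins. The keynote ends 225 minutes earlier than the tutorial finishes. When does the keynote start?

10:08 AM

The keynote ends at 3:13 PM − 225 min = 11:28 AM.
The coffee break starts at 11:28 AM + 225 min = 3:13 PM.
The Q&A starts at 3:13 PM − 90 min = 1:43 PM.
So the closing talk ends at 1:43 PM.
The keynote starts at 1:43 PM − 215 min = 10:08 AM.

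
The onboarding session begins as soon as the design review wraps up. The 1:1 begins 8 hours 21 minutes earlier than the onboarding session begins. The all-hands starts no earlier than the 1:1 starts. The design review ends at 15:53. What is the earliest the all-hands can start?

The onboarding session starts at 15:53.
The 1:1 starts at 15:53 − 501 min = 07:32.
The all-hands is bounded by the 1:1, so the earliest it can start is 07:32.

07:32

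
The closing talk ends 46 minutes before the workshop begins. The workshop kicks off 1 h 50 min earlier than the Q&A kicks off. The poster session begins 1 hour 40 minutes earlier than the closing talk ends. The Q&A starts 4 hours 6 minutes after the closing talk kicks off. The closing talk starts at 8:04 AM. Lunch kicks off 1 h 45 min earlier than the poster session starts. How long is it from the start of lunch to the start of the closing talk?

115 minutes

The Q&A starts at 8:04 AM + 246 min = 12:10 PM.
The workshop starts at 12:10 PM − 110 min = 10:20 AM.
The closing talk ends at 10:20 AM − 46 min = 9:34 AM.
The poster session starts at 9:34 AM − 100 min = 7:54 AM.
Lunch starts at 7:54 AM − 105 min = 6:09 AM.
From 6:09 AM to 8:04 AM is 115 minutes.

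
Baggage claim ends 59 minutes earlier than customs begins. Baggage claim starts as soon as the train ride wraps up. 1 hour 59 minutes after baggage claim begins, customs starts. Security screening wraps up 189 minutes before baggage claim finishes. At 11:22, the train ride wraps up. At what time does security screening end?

09:13

Baggage claim starts at 11:22.
Customs starts at 11:22 + 119 min = 13:21.
Baggage claim ends at 13:21 − 59 min = 12:22.
Security screening ends at 12:22 − 189 min = 09:13.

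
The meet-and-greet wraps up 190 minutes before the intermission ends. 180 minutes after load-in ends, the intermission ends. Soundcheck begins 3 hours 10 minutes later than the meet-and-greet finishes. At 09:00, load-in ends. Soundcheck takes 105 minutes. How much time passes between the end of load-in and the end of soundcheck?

4 h 45 min

The intermission ends at 09:00 + 180 min = 12:00.
The meet-and-greet ends at 12:00 − 190 min = 08:50.
Soundcheck starts at 08:50 + 190 min = 12:00.
Soundcheck ends at 12:00 + 105 min = 13:45.
From 09:00 to 13:45 is 4 h 45 min.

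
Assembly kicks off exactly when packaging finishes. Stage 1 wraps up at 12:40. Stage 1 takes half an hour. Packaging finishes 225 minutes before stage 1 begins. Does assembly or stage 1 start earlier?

Stage 1 starts at 12:40 − 30 min = 12:10.
Packaging ends at 12:10 − 225 min = 08:25.
So assembly starts at 08:25.
Assembly starts at 08:25 and stage 1 starts at 12:10, so assembly is first.

assembly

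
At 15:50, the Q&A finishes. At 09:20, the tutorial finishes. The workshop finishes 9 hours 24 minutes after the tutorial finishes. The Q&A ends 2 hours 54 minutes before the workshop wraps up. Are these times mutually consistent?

The workshop ends at 09:20 + 564 min = 18:44.
The Q&A ends at 18:44 − 174 min = 15:50.
That matches the stated 15:50, so the schedule is consistent.

Yes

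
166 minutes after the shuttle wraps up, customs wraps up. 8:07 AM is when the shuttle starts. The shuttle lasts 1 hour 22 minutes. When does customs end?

The shuttle ends at 8:07 AM + 82 min = 9:29 AM.
Customs ends at 9:29 AM + 166 min = 12:15 PM.

12:15 PM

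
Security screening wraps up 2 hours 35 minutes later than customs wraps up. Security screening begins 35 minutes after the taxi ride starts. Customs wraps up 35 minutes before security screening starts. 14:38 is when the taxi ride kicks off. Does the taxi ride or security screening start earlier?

Security screening starts at 14:38 + 35 min = 15:13.
The taxi ride starts at 14:38 and security screening starts at 15:13, so the taxi ride is first.

the taxi ride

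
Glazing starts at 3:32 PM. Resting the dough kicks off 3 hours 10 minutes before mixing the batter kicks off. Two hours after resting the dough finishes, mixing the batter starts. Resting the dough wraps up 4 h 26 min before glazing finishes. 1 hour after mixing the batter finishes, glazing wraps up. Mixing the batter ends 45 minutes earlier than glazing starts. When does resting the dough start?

10:11 AM

Mixing the batter ends at 3:32 PM − 45 min = 2:47 PM.
Glazing ends at 2:47 PM + 60 min = 3:47 PM.
Resting the dough ends at 3:47 PM − 266 min = 11:21 AM.
Mixing the batter starts at 11:21 AM + 120 min = 1:21 PM.
Resting the dough starts at 1:21 PM − 190 min = 10:11 AM.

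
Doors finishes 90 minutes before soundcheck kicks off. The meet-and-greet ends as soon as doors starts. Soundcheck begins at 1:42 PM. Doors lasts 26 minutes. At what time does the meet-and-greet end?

Doors ends at 1:42 PM − 90 min = 12:12 PM.
Doors starts at 12:12 PM − 26 min = 11:46 AM.
So the meet-and-greet ends at 11:46 AM.

11:46 AM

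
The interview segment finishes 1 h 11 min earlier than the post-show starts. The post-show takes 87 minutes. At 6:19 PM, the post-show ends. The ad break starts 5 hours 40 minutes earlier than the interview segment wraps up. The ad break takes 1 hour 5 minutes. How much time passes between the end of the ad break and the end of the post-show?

7 hours 13 minutes

The post-show starts at 6:19 PM − 87 min = 4:52 PM.
The interview segment ends at 4:52 PM − 71 min = 3:41 PM.
The ad break starts at 3:41 PM − 340 min = 10:01 AM.
The ad break ends at 10:01 AM + 65 min = 11:06 AM.
From 11:06 AM to 6:19 PM is 7 hours 13 minutes.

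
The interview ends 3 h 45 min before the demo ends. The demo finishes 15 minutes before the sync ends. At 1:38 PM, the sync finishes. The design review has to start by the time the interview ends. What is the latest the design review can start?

9:38 AM

The demo ends at 1:38 PM − 15 min = 1:23 PM.
The interview ends at 1:23 PM − 225 min = 9:38 AM.
The design review is bounded by the interview, so the latest it can start is 9:38 AM.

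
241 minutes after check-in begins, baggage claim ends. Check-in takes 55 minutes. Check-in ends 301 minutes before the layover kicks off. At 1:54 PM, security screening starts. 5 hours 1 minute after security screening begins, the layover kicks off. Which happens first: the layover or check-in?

The layover starts at 1:54 PM + 301 min = 6:55 PM.
Check-in ends at 6:55 PM − 301 min = 1:54 PM.
Check-in starts at 1:54 PM − 55 min = 12:59 PM.
The layover starts at 6:55 PM and check-in starts at 12:59 PM, so check-in is first.

check-in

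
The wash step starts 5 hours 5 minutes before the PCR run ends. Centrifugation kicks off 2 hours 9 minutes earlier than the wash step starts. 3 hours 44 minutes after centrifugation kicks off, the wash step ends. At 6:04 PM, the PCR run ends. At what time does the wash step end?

2:34 PM

The wash step starts at 6:04 PM − 305 min = 12:59 PM.
Centrifugation starts at 12:59 PM − 129 min = 10:50 AM.
The wash step ends at 10:50 AM + 224 min = 2:34 PM.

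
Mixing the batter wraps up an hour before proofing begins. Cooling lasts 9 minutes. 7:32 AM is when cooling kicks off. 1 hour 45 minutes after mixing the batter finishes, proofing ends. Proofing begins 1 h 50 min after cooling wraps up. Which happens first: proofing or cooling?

cooling

Cooling ends at 7:32 AM + 9 min = 7:41 AM.
Proofing starts at 7:41 AM + 110 min = 9:31 AM.
Proofing starts at 9:31 AM and cooling starts at 7:32 AM, so cooling is first.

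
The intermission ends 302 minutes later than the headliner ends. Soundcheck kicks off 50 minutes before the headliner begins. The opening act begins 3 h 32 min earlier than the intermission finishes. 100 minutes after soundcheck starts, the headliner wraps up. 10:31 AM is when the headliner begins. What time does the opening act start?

12:51 PM

Soundcheck starts at 10:31 AM − 50 min = 9:41 AM.
The headliner ends at 9:41 AM + 100 min = 11:21 AM.
The intermission ends at 11:21 AM + 302 min = 4:23 PM.
The opening act starts at 4:23 PM − 212 min = 12:51 PM.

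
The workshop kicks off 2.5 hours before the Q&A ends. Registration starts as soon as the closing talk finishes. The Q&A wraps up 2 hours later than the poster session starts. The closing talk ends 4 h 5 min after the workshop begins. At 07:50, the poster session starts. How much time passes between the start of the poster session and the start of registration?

3 hours 35 minutes

The Q&A ends at 07:50 + 120 min = 09:50.
The workshop starts at 09:50 − 150 min = 07:20.
The closing talk ends at 07:20 + 245 min = 11:25.
So registration starts at 11:25.
From 07:50 to 11:25 is 3 hours 35 minutes.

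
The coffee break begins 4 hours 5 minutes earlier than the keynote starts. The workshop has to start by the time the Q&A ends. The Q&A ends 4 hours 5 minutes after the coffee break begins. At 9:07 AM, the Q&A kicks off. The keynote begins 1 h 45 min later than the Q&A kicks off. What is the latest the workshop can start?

The keynote starts at 9:07 AM + 105 min = 10:52 AM.
The coffee break starts at 10:52 AM − 245 min = 6:47 AM.
The Q&A ends at 6:47 AM + 245 min = 10:52 AM.
The workshop is bounded by the Q&A, so the latest it can start is 10:52 AM.

10:52 AM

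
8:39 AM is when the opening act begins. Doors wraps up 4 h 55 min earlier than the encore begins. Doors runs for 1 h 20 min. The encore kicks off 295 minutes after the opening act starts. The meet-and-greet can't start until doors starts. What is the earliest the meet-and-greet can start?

The encore starts at 8:39 AM + 295 min = 1:34 PM.
Doors ends at 1:34 PM − 295 min = 8:39 AM.
Doors starts at 8:39 AM − 80 min = 7:19 AM.
The meet-and-greet is bounded by doors, so the earliest it can start is 7:19 AM.

7:19 AM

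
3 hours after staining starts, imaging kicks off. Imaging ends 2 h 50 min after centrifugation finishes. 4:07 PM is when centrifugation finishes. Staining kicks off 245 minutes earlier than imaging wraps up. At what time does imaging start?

5:52 PM

Imaging ends at 4:07 PM + 170 min = 6:57 PM.
Staining starts at 6:57 PM − 245 min = 2:52 PM.
Imaging starts at 2:52 PM + 180 min = 5:52 PM.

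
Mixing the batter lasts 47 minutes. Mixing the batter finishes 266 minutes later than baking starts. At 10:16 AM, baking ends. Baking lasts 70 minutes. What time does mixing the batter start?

12:45 PM

Baking starts at 10:16 AM − 70 min = 9:06 AM.
Mixing the batter ends at 9:06 AM + 266 min = 1:32 PM.
Mixing the batter starts at 1:32 PM − 47 min = 12:45 PM.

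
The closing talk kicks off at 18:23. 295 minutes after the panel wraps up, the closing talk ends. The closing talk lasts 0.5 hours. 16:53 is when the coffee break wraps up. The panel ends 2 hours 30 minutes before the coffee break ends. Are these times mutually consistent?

The panel ends at 16:53 − 150 min = 14:23.
The closing talk ends at 14:23 + 295 min = 19:18.
The closing talk starts at 19:18 − 30 min = 18:48.
But the closing talk is also said to start at 18:23 — a 25-minute conflict.

No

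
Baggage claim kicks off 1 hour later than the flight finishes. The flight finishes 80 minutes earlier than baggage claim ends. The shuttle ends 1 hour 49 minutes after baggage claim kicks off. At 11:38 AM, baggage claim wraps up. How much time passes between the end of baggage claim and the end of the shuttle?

1 h 29 min

The flight ends at 11:38 AM − 80 min = 10:18 AM.
Baggage claim starts at 10:18 AM + 60 min = 11:18 AM.
The shuttle ends at 11:18 AM + 109 min = 1:07 PM.
From 11:38 AM to 1:07 PM is 1 h 29 min.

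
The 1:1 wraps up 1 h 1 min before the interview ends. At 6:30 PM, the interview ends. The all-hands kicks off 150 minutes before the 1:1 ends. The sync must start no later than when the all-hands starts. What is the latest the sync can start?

The 1:1 ends at 6:30 PM − 61 min = 5:29 PM.
The all-hands starts at 5:29 PM − 150 min = 2:59 PM.
The sync is bounded by the all-hands, so the latest it can start is 2:59 PM.

2:59 PM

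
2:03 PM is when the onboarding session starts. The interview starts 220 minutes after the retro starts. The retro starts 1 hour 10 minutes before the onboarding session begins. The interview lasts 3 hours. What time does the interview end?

The retro starts at 2:03 PM − 70 min = 12:53 PM.
The interview starts at 12:53 PM + 220 min = 4:33 PM.
The interview ends at 4:33 PM + 180 min = 7:33 PM.

7:33 PM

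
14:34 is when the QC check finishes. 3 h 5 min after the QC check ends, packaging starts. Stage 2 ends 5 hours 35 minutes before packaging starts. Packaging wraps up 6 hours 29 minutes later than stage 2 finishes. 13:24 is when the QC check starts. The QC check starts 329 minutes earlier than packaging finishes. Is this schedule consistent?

No

Packaging starts at 14:34 + 185 min = 17:39.
Stage 2 ends at 17:39 − 335 min = 12:04.
Packaging ends at 12:04 + 389 min = 18:33.
The QC check starts at 18:33 − 329 min = 13:04.
But the QC check is also said to start at 13:24 — a 20-minute conflict.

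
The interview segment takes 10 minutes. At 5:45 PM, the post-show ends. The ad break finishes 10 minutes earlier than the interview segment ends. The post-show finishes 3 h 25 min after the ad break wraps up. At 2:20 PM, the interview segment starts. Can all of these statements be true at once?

Yes

The interview segment ends at 2:20 PM + 10 min = 2:30 PM.
The ad break ends at 2:30 PM − 10 min = 2:20 PM.
The post-show ends at 2:20 PM + 205 min = 5:45 PM.
That matches the stated 5:45 PM, so the schedule is consistent.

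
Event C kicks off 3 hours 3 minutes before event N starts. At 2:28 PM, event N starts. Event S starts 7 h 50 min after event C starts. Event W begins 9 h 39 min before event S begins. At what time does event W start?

9:36 AM

Event C starts at 2:28 PM − 183 min = 11:25 AM.
Event S starts at 11:25 AM + 470 min = 7:15 PM.
Event W starts at 7:15 PM − 579 min = 9:36 AM.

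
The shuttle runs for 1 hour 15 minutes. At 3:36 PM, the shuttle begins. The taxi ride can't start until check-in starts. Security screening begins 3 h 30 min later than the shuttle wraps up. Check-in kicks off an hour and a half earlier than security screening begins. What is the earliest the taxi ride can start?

6:51 PM

The shuttle ends at 3:36 PM + 75 min = 4:51 PM.
Security screening starts at 4:51 PM + 210 min = 8:21 PM.
Check-in starts at 8:21 PM − 90 min = 6:51 PM.
The taxi ride is bounded by check-in, so the earliest it can start is 6:51 PM.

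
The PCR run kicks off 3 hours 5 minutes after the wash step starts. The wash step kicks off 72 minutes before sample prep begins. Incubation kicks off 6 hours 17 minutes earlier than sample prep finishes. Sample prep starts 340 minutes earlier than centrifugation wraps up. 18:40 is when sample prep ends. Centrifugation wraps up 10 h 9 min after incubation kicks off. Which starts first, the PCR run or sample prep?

Incubation starts at 18:40 − 377 min = 12:23.
Centrifugation ends at 12:23 + 609 min = 22:32.
Sample prep starts at 22:32 − 340 min = 16:52.
The wash step starts at 16:52 − 72 min = 15:40.
The PCR run starts at 15:40 + 185 min = 18:45.
The PCR run starts at 18:45 and sample prep starts at 16:52, so sample prep is first.

sample prep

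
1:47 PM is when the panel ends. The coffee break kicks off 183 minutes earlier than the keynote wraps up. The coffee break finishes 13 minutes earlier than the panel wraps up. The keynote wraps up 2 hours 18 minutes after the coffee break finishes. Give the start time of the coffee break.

12:49 PM

The coffee break ends at 1:47 PM − 13 min = 1:34 PM.
The keynote ends at 1:34 PM + 138 min = 3:52 PM.
The coffee break starts at 3:52 PM − 183 min = 12:49 PM.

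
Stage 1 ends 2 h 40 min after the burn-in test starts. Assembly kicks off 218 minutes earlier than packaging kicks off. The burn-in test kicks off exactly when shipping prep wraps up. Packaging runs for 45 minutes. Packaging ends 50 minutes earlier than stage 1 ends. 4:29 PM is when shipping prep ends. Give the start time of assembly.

1:56 PM

The burn-in test starts at 4:29 PM.
Stage 1 ends at 4:29 PM + 160 min = 7:09 PM.
Packaging ends at 7:09 PM − 50 min = 6:19 PM.
Packaging starts at 6:19 PM − 45 min = 5:34 PM.
Assembly starts at 5:34 PM − 218 min = 1:56 PM.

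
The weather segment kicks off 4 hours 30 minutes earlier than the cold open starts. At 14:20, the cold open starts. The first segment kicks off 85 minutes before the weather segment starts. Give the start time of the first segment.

08:25

The weather segment starts at 14:20 − 270 min = 09:50.
The first segment starts at 09:50 − 85 min = 08:25.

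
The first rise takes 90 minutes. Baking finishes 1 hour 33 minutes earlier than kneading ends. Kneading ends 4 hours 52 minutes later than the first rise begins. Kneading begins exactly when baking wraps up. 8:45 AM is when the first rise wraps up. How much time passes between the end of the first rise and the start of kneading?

1 hour 49 minutes

The first rise starts at 8:45 AM − 90 min = 7:15 AM.
Kneading ends at 7:15 AM + 292 min = 12:07 PM.
Baking ends at 12:07 PM − 93 min = 10:34 AM.
So kneading starts at 10:34 AM.
From 8:45 AM to 10:34 AM is 1 hour 49 minutes.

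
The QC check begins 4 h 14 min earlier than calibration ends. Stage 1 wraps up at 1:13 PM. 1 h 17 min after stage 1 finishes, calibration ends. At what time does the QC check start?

Calibration ends at 1:13 PM + 77 min = 2:30 PM.
The QC check starts at 2:30 PM − 254 min = 10:16 AM.

10:16 AM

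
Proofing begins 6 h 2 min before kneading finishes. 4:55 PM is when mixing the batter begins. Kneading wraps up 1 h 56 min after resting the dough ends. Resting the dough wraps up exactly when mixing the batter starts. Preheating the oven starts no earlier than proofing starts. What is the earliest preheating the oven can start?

Resting the dough ends at 4:55 PM.
Kneading ends at 4:55 PM + 116 min = 6:51 PM.
Proofing starts at 6:51 PM − 362 min = 12:49 PM.
Preheating the oven is bounded by proofing, so the earliest it can start is 12:49 PM.

12:49 PM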